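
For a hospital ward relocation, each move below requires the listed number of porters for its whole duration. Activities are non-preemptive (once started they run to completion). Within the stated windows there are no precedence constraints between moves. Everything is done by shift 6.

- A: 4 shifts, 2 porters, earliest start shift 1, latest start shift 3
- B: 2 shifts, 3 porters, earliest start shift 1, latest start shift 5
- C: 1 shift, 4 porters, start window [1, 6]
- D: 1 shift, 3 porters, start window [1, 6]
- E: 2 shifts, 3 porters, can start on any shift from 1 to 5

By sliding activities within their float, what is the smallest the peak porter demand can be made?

Early-start (A@1, B@1, C@1, D@1, E@1) gives peak 15: s1:15  s2:8  s3:2  s4:2  s5:0  s6:0.
Shift C→5, D→6, E→3.
Schedule A@1, B@1, C@5, D@6, E@3: s1:5  s2:5  s3:5  s4:5  s5:4  s6:3 — peak 5.
Total porter-shifts = 27 over 6 shifts ⇒ peak ≥ ⌈27/6⌉ = 5, so 5 is optimal.

5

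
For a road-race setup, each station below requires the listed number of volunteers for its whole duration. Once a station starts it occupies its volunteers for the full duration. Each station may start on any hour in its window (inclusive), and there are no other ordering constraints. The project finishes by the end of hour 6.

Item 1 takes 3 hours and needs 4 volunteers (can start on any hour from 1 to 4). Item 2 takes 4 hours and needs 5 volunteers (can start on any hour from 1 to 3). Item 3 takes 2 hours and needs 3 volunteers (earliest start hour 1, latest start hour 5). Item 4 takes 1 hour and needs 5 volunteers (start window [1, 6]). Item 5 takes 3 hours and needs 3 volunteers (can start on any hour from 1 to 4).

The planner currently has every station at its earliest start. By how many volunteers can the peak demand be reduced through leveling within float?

9

Early-start peak: h1:20  h2:15  h3:12  h4:5  h5:0  h6:0 ⇒ 20.
Leveled (Item 1@1, Item 2@1, Item 3@4, Item 4@5, Item 5@4): h1:9  h2:9  h3:9  h4:11  h5:11  h6:3 ⇒ 11.
Reduction 20 − 11 = 9.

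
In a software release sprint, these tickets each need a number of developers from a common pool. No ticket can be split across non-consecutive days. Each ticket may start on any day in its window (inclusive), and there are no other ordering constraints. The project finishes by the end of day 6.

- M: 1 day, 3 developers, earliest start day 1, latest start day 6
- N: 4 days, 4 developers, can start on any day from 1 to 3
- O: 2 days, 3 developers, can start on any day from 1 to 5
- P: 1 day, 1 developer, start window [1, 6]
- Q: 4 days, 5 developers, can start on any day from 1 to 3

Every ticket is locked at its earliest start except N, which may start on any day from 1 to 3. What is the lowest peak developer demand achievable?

N@1: d1:16  d2:12  d3:9  d4:9  d5:0  d6:0 → peak 16
N@2: d1:12  d2:12  d3:9  d4:9  d5:4  d6:0 → peak 12
N@3: d1:12  d2:8  d3:9  d4:9  d5:4  d6:4 → peak 12
Best is N@2, peak 12.

12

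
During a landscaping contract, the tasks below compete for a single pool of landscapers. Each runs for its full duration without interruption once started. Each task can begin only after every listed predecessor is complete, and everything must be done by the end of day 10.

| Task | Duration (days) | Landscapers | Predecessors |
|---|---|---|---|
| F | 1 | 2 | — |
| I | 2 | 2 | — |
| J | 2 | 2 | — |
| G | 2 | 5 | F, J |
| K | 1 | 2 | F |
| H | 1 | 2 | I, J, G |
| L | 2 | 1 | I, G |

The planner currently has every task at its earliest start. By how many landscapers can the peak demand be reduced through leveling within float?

Early-start peak: d1:6  d2:6  d3:5  d4:5  d5:3  d6:1  d7:0  d8:0  d9:0  d10:0 ⇒ 6.
Leveled (F@1, I@1, J@2, G@4, K@3, H@6, L@6): d1:4  d2:4  d3:4  d4:5  d5:5  d6:3  d7:1  d8:0  d9:0  d10:0 ⇒ 5.
Reduction 6 − 5 = 1.

1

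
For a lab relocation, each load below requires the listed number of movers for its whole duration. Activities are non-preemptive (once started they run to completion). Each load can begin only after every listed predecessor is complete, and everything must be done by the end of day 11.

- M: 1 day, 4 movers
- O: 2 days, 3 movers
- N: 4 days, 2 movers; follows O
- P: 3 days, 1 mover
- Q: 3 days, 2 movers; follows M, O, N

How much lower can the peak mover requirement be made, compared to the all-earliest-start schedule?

4

Early-start peak: d1:8  d2:4  d3:3  d4:2  d5:2  d6:2  d7:2  d8:2  d9:2  d10:0  d11:0 ⇒ 8.
Leveled (M@1, O@2, N@4, P@2, Q@8): d1:4  d2:4  d3:4  d4:3  d5:2  d6:2  d7:2  d8:2  d9:2  d10:2  d11:0 ⇒ 4.
Reduction 8 − 4 = 4.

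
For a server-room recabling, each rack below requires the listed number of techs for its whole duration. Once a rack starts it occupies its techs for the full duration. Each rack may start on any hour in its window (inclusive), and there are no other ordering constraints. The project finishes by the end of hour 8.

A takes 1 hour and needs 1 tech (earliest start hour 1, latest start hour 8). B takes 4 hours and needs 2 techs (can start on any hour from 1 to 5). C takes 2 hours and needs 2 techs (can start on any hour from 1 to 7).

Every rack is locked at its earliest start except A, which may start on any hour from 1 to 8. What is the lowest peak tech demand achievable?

4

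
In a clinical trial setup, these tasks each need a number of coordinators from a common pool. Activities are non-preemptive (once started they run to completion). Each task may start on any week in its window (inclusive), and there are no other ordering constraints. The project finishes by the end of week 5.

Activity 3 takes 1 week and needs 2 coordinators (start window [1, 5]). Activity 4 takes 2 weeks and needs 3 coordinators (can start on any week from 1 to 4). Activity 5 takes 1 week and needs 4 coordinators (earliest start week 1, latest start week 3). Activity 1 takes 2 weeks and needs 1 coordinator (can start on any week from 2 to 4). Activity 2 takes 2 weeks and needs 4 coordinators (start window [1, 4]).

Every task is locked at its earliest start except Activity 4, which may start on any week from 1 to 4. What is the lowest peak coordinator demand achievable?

10

Activity 4@1: w1:13  w2:8  w3:1  w4:0  w5:0 → peak 13
Activity 4@2: w1:10  w2:8  w3:4  w4:0  w5:0 → peak 10
Activity 4@3: w1:10  w2:5  w3:4  w4:3  w5:0 → peak 10
Activity 4@4: w1:10  w2:5  w3:1  w4:3  w5:3 → peak 10
Best is Activity 4@2, peak 10.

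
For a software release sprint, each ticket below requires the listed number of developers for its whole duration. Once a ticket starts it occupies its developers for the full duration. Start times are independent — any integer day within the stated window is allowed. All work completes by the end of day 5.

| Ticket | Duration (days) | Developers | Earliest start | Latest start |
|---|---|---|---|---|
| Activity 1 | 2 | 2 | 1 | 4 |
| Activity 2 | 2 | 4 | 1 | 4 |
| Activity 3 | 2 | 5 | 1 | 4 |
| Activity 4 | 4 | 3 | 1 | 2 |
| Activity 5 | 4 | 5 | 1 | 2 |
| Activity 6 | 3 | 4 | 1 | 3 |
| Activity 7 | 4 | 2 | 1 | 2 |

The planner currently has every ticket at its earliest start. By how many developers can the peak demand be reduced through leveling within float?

7

Early-start peak: d1:25  d2:25  d3:14  d4:10  d5:0 ⇒ 25.
Leveled (Activity 1@1, Activity 2@3, Activity 3@1, Activity 4@1, Activity 5@1, Activity 6@3, Activity 7@1): d1:17  d2:17  d3:18  d4:18  d5:4 ⇒ 18.
Reduction 25 − 18 = 7.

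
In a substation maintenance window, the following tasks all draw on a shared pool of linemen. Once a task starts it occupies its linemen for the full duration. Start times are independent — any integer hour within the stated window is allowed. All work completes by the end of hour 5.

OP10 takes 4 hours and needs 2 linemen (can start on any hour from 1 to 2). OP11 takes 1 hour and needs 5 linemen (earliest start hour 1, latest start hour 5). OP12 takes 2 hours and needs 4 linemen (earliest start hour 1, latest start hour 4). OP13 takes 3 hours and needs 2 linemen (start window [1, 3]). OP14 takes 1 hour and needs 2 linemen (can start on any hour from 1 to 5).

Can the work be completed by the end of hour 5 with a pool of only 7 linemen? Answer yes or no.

yes

Schedule OP10@1, OP11@5, OP12@1, OP13@3, OP14@3: h1:6  h2:6  h3:6  h4:4  h5:7 — peak 7 ≤ 7.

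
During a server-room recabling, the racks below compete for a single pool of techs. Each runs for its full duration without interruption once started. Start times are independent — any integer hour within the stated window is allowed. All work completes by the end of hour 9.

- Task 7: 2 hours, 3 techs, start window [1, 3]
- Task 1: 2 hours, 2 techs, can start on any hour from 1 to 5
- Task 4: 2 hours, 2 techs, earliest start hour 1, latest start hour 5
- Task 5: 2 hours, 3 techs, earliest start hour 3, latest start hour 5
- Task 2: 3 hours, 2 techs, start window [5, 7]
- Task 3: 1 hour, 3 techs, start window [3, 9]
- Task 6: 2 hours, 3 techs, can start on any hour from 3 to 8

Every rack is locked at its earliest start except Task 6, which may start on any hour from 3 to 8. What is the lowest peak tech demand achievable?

7

Task 6@3: h1:7  h2:7  h3:9  h4:6  h5:2  h6:2  h7:2  h8:0  h9:0 → peak 9
Task 6@4: h1:7  h2:7  h3:6  h4:6  h5:5  h6:2  h7:2  h8:0  h9:0 → peak 7
Task 6@5: h1:7  h2:7  h3:6  h4:3  h5:5  h6:5  h7:2  h8:0  h9:0 → peak 7
Task 6@6: h1:7  h2:7  h3:6  h4:3  h5:2  h6:5  h7:5  h8:0  h9:0 → peak 7
Task 6@7: h1:7  h2:7  h3:6  h4:3  h5:2  h6:2  h7:5  h8:3  h9:0 → peak 7
Task 6@8: h1:7  h2:7  h3:6  h4:3  h5:2  h6:2  h7:2  h8:3  h9:3 → peak 7
Best is Task 6@4, peak 7.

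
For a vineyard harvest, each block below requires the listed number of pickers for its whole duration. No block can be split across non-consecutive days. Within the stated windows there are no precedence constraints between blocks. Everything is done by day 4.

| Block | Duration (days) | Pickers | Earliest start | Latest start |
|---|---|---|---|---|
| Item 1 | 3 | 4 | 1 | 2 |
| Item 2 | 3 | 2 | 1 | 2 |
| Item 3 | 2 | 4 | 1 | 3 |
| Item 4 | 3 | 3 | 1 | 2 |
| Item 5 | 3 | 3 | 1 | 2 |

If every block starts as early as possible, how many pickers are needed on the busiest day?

Early-start schedule: Item 1@1, Item 2@1, Item 3@1, Item 4@1, Item 5@1.
Load per day: day 1: 16, day 2: 16, day 3: 12, day 4: 0.
Peak is 16.

16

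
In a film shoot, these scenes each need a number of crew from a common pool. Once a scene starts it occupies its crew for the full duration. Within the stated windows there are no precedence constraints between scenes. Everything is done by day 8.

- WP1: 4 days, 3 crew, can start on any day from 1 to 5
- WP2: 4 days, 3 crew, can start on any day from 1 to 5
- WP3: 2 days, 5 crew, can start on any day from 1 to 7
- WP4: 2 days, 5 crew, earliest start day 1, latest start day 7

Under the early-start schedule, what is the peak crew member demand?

16

Early-start schedule: WP1@1, WP2@1, WP3@1, WP4@1.
Load per day: day 1: 16, day 2: 16, day 3: 6, day 4: 6, day 5: 0, day 6: 0, day 7: 0, day 8: 0.
Peak is 16.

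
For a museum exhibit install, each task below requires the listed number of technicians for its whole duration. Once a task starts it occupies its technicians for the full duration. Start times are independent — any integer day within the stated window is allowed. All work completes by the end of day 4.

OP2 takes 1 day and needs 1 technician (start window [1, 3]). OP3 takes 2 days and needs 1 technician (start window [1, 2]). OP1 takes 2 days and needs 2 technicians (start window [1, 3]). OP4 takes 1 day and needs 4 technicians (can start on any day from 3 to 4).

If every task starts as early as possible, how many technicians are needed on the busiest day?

4

Early-start schedule: OP2@1, OP3@1, OP1@1, OP4@3.
Load per day: day 1: 4, day 2: 3, day 3: 4, day 4: 0.
Peak is 4.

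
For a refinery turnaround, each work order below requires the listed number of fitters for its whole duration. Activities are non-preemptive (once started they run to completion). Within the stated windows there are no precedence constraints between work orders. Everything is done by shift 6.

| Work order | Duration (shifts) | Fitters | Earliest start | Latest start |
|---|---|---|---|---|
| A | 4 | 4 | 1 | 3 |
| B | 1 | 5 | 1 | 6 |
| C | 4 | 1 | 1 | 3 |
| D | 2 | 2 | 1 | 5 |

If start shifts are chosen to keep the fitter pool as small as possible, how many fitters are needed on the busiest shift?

Early-start (A@1, B@1, C@1, D@1) gives peak 12: s1:12  s2:7  s3:5  s4:5  s5:0  s6:0.
Shift B→5, C→3.
Schedule A@1, B@5, C@3, D@1: s1:6  s2:6  s3:5  s4:5  s5:6  s6:1 — peak 6.

6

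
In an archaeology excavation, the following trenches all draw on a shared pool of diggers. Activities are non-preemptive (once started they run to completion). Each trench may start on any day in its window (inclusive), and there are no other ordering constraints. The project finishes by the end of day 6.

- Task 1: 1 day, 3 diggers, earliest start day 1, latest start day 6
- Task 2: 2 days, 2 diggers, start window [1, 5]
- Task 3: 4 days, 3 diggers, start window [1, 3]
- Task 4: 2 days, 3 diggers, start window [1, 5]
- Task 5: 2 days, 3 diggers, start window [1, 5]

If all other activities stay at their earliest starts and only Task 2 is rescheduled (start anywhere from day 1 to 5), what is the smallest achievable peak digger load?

12

Task 2@1: d1:14  d2:11  d3:3  d4:3  d5:0  d6:0 → peak 14
Task 2@2: d1:12  d2:11  d3:5  d4:3  d5:0  d6:0 → peak 12
Task 2@3: d1:12  d2:9  d3:5  d4:5  d5:0  d6:0 → peak 12
Task 2@4: d1:12  d2:9  d3:3  d4:5  d5:2  d6:0 → peak 12
Task 2@5: d1:12  d2:9  d3:3  d4:3  d5:2  d6:2 → peak 12
Best is Task 2@2, peak 12.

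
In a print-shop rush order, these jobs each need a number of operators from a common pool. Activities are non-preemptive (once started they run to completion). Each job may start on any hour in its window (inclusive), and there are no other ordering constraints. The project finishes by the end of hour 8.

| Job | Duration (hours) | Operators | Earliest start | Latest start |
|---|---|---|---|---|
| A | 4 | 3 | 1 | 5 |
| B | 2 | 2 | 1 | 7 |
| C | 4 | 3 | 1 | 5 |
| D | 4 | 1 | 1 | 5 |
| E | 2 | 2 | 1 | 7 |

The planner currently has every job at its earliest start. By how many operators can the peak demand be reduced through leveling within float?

6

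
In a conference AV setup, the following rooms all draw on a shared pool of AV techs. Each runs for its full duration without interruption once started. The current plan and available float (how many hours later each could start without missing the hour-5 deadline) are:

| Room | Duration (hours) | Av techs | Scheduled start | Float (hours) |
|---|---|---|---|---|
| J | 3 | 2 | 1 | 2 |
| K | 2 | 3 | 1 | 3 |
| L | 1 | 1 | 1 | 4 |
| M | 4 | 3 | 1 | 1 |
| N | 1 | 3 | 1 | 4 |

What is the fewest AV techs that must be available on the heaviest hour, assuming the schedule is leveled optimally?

6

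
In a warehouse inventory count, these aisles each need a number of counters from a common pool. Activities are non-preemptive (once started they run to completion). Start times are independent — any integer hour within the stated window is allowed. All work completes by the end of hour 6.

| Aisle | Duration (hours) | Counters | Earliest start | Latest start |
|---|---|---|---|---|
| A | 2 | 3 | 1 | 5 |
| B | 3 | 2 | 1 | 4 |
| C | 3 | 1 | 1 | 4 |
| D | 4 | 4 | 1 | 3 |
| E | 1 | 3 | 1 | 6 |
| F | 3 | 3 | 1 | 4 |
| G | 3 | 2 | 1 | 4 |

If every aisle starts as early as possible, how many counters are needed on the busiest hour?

18

Early-start schedule: A@1, B@1, C@1, D@1, E@1, F@1, G@1.
Load per hour: hour 1: 18, hour 2: 15, hour 3: 12, hour 4: 4, hour 5: 0, hour 6: 0.
Peak is 18.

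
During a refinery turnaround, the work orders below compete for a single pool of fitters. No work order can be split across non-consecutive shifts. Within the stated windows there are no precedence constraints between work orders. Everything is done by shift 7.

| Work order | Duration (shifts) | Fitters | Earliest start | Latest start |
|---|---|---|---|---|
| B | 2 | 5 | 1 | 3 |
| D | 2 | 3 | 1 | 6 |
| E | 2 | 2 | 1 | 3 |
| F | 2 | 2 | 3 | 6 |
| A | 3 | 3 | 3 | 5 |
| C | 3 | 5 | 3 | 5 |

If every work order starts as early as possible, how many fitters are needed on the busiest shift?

Early-start schedule: B@1, D@1, E@1, F@3, A@3, C@3.
Load per shift: shift 1: 10, shift 2: 10, shift 3: 10, shift 4: 10, shift 5: 8, shift 6: 0, shift 7: 0.
Peak is 10.

10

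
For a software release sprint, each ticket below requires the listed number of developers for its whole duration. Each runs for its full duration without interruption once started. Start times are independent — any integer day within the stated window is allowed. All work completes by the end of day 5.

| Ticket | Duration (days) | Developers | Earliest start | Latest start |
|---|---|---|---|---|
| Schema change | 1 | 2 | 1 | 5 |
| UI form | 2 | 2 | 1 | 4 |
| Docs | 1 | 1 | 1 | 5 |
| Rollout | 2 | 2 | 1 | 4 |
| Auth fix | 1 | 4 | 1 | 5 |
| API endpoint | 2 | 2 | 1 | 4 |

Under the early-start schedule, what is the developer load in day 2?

At early start, day 2 has: UI form, Rollout, API endpoint.
Demand: 2 + 2 + 2 = 6.

6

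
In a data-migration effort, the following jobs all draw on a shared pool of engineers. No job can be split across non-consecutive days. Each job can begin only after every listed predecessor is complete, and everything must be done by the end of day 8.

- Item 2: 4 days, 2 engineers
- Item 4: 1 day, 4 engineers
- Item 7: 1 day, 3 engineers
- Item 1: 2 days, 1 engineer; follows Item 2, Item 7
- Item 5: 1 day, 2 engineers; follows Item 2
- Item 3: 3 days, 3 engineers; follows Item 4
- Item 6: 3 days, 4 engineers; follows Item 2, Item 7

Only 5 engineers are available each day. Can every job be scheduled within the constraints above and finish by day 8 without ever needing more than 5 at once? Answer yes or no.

The minimum achievable peak is 6; 5 < 6, so no feasible schedule stays within the cap.

no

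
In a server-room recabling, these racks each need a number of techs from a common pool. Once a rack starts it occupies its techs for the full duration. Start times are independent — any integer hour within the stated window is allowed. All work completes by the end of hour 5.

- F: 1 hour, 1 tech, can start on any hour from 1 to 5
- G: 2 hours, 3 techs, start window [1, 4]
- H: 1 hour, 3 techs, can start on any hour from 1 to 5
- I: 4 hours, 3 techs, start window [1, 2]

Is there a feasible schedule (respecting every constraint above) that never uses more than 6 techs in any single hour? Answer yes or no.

yes

Schedule F@1, G@1, H@3, I@2: h1:4  h2:6  h3:6  h4:3  h5:3 — peak 6 ≤ 6.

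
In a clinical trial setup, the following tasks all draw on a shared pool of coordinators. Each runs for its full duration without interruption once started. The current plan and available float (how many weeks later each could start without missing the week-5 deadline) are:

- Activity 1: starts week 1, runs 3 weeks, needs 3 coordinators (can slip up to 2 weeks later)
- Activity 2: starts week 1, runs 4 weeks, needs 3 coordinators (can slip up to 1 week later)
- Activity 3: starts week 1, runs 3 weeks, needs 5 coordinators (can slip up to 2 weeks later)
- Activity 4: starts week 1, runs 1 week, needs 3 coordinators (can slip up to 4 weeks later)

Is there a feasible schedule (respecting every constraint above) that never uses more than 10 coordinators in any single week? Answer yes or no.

no

The minimum achievable peak is 11; 10 < 11, so no feasible schedule stays within the cap.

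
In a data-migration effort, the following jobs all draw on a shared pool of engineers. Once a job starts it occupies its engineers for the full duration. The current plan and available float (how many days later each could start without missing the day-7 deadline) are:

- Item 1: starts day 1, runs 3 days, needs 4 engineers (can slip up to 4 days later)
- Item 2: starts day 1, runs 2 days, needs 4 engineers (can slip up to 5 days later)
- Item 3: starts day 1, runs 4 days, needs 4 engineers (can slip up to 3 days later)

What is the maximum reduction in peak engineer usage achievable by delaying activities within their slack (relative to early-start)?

4

Early-start peak: d1:12  d2:12  d3:8  d4:4  d5:0  d6:0  d7:0 ⇒ 12.
Leveled (Item 1@1, Item 2@1, Item 3@3): d1:8  d2:8  d3:8  d4:4  d5:4  d6:4  d7:0 ⇒ 8.
Reduction 12 − 8 = 4.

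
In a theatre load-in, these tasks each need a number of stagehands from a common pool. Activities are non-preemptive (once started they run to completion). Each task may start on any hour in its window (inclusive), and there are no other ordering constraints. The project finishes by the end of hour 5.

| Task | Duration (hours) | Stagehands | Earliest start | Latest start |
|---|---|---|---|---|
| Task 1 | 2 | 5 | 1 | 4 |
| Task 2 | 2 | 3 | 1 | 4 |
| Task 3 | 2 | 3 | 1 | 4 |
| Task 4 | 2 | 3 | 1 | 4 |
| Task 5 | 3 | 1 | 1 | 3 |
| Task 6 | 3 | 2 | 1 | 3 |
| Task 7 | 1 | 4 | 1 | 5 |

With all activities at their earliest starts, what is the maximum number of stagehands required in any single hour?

Early-start schedule: Task 1@1, Task 2@1, Task 3@1, Task 4@1, Task 5@1, Task 6@1, Task 7@1.
Load per hour: hour 1: 21, hour 2: 17, hour 3: 3, hour 4: 0, hour 5: 0.
Peak is 21.

21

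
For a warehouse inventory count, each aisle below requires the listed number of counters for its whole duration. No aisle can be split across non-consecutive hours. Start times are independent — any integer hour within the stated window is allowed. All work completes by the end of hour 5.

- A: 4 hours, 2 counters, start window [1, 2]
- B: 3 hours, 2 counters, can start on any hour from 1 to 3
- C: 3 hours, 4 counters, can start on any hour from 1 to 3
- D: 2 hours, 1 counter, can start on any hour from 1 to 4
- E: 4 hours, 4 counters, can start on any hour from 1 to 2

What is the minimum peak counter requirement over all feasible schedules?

Early-start (A@1, B@1, C@1, D@1, E@1) gives peak 13: h1:13  h2:13  h3:12  h4:6  h5:0.
Shift D→4.
Schedule A@1, B@1, C@1, D@4, E@1: h1:12  h2:12  h3:12  h4:7  h5:1 — peak 12.

12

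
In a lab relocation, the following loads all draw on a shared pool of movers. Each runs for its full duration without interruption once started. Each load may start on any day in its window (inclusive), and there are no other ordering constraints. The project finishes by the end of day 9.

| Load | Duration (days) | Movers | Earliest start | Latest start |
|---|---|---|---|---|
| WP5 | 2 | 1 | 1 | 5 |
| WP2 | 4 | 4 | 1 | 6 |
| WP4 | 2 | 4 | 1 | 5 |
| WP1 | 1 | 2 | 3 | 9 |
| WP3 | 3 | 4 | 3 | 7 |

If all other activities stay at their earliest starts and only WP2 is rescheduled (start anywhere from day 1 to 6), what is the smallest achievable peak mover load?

6

WP2@1: d1:9  d2:9  d3:10  d4:8  d5:4  d6:0  d7:0  d8:0  d9:0 → peak 10
WP2@2: d1:5  d2:9  d3:10  d4:8  d5:8  d6:0  d7:0  d8:0  d9:0 → peak 10
WP2@3: d1:5  d2:5  d3:10  d4:8  d5:8  d6:4  d7:0  d8:0  d9:0 → peak 10
WP2@4: d1:5  d2:5  d3:6  d4:8  d5:8  d6:4  d7:4  d8:0  d9:0 → peak 8
WP2@5: d1:5  d2:5  d3:6  d4:4  d5:8  d6:4  d7:4  d8:4  d9:0 → peak 8
WP2@6: d1:5  d2:5  d3:6  d4:4  d5:4  d6:4  d7:4  d8:4  d9:4 → peak 6
Best is WP2@6, peak 6.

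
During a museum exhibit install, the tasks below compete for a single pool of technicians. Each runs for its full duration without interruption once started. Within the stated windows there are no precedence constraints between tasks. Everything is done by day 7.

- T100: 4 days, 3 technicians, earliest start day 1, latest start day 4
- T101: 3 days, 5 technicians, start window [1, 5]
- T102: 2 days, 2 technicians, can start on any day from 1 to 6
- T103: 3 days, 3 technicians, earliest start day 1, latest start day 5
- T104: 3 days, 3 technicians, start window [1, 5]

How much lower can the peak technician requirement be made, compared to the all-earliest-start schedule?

8

Early-start peak: d1:16  d2:16  d3:14  d4:3  d5:0  d6:0  d7:0 ⇒ 16.
Leveled (T100@1, T101@1, T102@4, T103@4, T104@5): d1:8  d2:8  d3:8  d4:8  d5:8  d6:6  d7:3 ⇒ 8.
Reduction 16 − 8 = 8.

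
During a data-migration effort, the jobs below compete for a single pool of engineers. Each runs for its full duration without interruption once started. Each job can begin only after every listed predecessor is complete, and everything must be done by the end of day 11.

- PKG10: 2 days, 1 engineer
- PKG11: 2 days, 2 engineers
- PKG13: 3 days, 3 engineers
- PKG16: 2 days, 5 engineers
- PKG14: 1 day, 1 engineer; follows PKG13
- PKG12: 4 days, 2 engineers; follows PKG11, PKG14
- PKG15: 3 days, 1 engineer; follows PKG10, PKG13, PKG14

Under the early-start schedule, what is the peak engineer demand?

Early-start schedule: PKG10@1, PKG11@1, PKG13@1, PKG16@1, PKG14@4, PKG12@5, PKG15@5.
Load per day: day 1: 11, day 2: 11, day 3: 3, day 4: 1, day 5: 3, day 6: 3, day 7: 3, day 8: 2, day 9: 0, day 10: 0, day 11: 0.
Peak is 11.

11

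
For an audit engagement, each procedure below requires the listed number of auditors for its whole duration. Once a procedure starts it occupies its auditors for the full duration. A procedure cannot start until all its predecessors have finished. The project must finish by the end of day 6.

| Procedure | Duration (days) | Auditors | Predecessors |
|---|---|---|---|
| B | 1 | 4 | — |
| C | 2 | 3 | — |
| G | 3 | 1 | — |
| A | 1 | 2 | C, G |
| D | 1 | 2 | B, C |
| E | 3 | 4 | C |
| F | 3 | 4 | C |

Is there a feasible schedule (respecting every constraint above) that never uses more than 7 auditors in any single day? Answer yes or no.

no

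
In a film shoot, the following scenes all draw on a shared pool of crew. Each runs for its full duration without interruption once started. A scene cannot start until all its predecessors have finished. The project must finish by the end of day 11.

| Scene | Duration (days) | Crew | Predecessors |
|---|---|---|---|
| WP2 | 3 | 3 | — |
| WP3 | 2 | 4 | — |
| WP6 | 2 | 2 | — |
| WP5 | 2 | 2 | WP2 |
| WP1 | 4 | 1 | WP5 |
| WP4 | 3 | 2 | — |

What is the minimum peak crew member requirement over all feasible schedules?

Early-start (WP2@1, WP3@1, WP6@1, WP5@4, WP1@6, WP4@1) gives peak 11: d1:11  d2:11  d3:5  d4:2  d5:2  d6:1  d7:1  d8:1  d9:1  d10:0  d11:0.
Shift WP3→4, WP6→6, WP5→6, WP1→8, WP4→8.
Schedule WP2@1, WP3@4, WP6@6, WP5@6, WP1@8, WP4@8: d1:3  d2:3  d3:3  d4:4  d5:4  d6:4  d7:4  d8:3  d9:3  d10:3  d11:1 — peak 4.
Total crew member-days = 35 over 11 days ⇒ peak ≥ ⌈35/11⌉ = 4, so 4 is optimal.

4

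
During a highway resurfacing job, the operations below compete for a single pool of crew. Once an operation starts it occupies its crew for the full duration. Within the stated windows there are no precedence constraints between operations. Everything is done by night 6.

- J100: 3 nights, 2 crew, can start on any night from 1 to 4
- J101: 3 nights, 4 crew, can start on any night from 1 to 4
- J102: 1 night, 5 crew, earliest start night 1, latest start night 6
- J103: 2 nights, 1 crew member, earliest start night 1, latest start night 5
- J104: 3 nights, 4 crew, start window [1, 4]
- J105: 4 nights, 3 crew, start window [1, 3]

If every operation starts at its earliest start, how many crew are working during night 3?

13

At early start, night 3 has: J100, J101, J104, J105.
Demand: 2 + 4 + 4 + 3 = 13.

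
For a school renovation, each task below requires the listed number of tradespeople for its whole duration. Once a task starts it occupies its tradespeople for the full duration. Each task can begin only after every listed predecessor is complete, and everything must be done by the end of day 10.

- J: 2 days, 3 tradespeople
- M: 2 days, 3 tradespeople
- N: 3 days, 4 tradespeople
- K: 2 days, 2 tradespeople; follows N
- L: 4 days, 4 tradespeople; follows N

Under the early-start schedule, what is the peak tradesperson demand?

10

Early-start schedule: J@1, M@1, N@1, K@4, L@4.
Load per day: day 1: 10, day 2: 10, day 3: 4, day 4: 6, day 5: 6, day 6: 4, day 7: 4, day 8: 0, day 9: 0, day 10: 0.
Peak is 10.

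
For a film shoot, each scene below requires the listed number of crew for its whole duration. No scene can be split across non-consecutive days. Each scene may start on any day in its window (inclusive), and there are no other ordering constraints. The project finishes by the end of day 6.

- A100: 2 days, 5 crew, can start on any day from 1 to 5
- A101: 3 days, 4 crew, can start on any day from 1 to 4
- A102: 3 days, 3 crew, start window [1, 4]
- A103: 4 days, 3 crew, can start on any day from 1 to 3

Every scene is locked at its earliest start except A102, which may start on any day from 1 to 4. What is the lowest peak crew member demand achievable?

12

A102@1: d1:15  d2:15  d3:10  d4:3  d5:0  d6:0 → peak 15
A102@2: d1:12  d2:15  d3:10  d4:6  d5:0  d6:0 → peak 15
A102@3: d1:12  d2:12  d3:10  d4:6  d5:3  d6:0 → peak 12
A102@4: d1:12  d2:12  d3:7  d4:6  d5:3  d6:3 → peak 12
Best is A102@3, peak 12.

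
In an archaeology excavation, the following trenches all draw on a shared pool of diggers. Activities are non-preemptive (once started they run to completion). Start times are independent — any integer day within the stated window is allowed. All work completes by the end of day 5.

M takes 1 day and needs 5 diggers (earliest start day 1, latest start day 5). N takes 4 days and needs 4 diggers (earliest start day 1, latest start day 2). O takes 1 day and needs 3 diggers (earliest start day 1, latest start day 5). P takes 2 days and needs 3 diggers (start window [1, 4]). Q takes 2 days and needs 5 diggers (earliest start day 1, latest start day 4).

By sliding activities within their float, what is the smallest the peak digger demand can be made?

Early-start (M@1, N@1, O@1, P@1, Q@1) gives peak 20: d1:20  d2:12  d3:4  d4:4  d5:0.
Shift O→5, P→2, Q→4.
Schedule M@1, N@1, O@5, P@2, Q@4: d1:9  d2:7  d3:7  d4:9  d5:8 — peak 9.

9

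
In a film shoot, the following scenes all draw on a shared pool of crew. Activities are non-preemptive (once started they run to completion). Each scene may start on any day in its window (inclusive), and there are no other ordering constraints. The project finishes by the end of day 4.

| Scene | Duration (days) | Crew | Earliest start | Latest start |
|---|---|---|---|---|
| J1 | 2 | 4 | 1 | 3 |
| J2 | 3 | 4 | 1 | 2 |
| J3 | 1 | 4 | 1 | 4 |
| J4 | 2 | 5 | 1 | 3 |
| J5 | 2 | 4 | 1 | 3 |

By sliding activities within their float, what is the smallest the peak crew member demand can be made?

12

Early-start (J1@1, J2@1, J3@1, J4@1, J5@1) gives peak 21: d1:21  d2:17  d3:4  d4:0.
Shift J3→4, J4→3.
Schedule J1@1, J2@1, J3@4, J4@3, J5@1: d1:12  d2:12  d3:9  d4:9 — peak 12.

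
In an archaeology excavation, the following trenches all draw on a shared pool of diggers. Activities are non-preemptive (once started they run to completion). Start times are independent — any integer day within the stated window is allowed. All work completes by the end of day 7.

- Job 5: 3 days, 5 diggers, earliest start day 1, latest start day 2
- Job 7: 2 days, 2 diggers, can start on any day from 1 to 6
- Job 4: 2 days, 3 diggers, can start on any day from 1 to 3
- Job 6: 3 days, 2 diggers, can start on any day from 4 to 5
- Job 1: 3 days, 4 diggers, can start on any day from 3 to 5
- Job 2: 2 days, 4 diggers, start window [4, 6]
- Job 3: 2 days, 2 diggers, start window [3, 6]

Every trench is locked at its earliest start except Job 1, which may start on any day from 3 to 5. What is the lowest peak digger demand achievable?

10

Job 1@3: d1:10  d2:10  d3:11  d4:12  d5:10  d6:2  d7:0 → peak 12
Job 1@4: d1:10  d2:10  d3:7  d4:12  d5:10  d6:6  d7:0 → peak 12
Job 1@5: d1:10  d2:10  d3:7  d4:8  d5:10  d6:6  d7:4 → peak 10
Best is Job 1@5, peak 10.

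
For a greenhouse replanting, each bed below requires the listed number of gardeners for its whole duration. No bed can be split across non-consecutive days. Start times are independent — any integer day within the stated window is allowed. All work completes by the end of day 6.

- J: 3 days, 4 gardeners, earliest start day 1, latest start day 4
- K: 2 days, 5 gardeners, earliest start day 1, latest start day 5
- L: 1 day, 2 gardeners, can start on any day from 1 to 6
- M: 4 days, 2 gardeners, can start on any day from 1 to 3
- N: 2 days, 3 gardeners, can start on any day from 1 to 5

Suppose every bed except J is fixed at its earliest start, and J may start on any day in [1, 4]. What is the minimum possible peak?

12

J@1: d1:16  d2:14  d3:6  d4:2  d5:0  d6:0 → peak 16
J@2: d1:12  d2:14  d3:6  d4:6  d5:0  d6:0 → peak 14
J@3: d1:12  d2:10  d3:6  d4:6  d5:4  d6:0 → peak 12
J@4: d1:12  d2:10  d3:2  d4:6  d5:4  d6:4 → peak 12
Best is J@3, peak 12.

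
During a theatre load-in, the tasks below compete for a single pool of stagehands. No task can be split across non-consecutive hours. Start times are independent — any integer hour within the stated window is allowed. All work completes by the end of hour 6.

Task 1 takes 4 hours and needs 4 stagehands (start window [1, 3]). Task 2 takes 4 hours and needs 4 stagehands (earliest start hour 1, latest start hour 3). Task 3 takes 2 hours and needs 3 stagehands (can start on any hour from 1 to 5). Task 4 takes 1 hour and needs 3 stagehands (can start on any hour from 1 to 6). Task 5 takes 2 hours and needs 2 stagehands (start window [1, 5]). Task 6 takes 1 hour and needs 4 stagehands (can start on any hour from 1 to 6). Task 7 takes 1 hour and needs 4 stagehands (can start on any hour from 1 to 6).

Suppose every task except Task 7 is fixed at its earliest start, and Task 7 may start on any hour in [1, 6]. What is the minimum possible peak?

Task 7@1: h1:24  h2:13  h3:8  h4:8  h5:0  h6:0 → peak 24
Task 7@2: h1:20  h2:17  h3:8  h4:8  h5:0  h6:0 → peak 20
Task 7@3: h1:20  h2:13  h3:12  h4:8  h5:0  h6:0 → peak 20
Task 7@4: h1:20  h2:13  h3:8  h4:12  h5:0  h6:0 → peak 20
Task 7@5: h1:20  h2:13  h3:8  h4:8  h5:4  h6:0 → peak 20
Task 7@6: h1:20  h2:13  h3:8  h4:8  h5:0  h6:4 → peak 20
Best is Task 7@2, peak 20.

20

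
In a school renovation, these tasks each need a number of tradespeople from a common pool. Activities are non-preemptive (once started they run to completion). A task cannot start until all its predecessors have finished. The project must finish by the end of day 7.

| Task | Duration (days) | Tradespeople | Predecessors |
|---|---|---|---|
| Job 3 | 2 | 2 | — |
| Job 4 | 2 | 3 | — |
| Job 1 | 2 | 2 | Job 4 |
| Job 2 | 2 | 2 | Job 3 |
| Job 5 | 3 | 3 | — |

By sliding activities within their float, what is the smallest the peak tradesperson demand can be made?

5

Early-start (Job 3@1, Job 4@1, Job 1@3, Job 2@3, Job 5@1) gives peak 8: d1:8  d2:8  d3:7  d4:4  d5:0  d6:0  d7:0.
Shift Job 5→5.
Schedule Job 3@1, Job 4@1, Job 1@3, Job 2@3, Job 5@5: d1:5  d2:5  d3:4  d4:4  d5:3  d6:3  d7:3 — peak 5.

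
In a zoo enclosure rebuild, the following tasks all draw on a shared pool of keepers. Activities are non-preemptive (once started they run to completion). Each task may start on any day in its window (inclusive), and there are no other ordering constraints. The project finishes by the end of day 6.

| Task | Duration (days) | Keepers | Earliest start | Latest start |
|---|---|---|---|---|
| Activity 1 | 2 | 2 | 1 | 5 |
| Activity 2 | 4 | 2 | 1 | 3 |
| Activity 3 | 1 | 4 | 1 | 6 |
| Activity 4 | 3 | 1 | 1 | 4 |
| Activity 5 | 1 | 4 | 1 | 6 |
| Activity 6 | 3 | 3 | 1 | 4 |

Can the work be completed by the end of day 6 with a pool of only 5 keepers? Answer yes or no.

Total keeper-days = 32; over 6 days the average is 32/6 > 5, so some day must exceed 5.

no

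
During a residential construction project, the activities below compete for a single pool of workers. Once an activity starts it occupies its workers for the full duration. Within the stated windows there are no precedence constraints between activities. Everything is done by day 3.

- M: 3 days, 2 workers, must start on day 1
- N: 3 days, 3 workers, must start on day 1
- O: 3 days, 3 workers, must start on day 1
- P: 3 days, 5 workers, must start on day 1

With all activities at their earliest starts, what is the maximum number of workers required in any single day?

Early-start schedule: M@1, N@1, O@1, P@1.
Load per day: day 1: 13, day 2: 13, day 3: 13.
Peak is 13.

13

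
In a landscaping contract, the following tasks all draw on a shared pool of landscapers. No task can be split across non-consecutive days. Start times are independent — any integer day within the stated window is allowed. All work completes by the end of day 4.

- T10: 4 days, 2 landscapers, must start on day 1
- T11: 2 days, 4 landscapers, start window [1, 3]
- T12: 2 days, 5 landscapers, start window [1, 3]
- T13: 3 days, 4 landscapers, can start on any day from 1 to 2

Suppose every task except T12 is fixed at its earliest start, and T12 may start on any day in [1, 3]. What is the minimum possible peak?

T12@1: d1:15  d2:15  d3:6  d4:2 → peak 15
T12@2: d1:10  d2:15  d3:11  d4:2 → peak 15
T12@3: d1:10  d2:10  d3:11  d4:7 → peak 11
Best is T12@3, peak 11.

11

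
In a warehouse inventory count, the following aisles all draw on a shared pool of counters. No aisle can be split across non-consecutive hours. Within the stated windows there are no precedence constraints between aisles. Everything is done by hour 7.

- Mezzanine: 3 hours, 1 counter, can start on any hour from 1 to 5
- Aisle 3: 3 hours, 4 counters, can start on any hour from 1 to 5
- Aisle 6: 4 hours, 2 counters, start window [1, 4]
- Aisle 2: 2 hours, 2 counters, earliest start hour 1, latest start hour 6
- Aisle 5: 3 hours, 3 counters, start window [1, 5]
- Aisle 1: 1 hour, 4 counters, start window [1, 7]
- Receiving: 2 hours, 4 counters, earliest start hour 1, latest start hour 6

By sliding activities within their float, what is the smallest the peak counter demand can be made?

Early-start (Mezzanine@1, Aisle 3@1, Aisle 6@1, Aisle 2@1, Aisle 5@1, Aisle 1@1, Receiving@1) gives peak 20: h1:20  h2:16  h3:10  h4:2  h5:0  h6:0  h7:0.
Shift Aisle 2→4, Aisle 5→4, Aisle 1→7, Receiving→6.
Schedule Mezzanine@1, Aisle 3@1, Aisle 6@1, Aisle 2@4, Aisle 5@4, Aisle 1@7, Receiving@6: h1:7  h2:7  h3:7  h4:7  h5:5  h6:7  h7:8 — peak 8.

8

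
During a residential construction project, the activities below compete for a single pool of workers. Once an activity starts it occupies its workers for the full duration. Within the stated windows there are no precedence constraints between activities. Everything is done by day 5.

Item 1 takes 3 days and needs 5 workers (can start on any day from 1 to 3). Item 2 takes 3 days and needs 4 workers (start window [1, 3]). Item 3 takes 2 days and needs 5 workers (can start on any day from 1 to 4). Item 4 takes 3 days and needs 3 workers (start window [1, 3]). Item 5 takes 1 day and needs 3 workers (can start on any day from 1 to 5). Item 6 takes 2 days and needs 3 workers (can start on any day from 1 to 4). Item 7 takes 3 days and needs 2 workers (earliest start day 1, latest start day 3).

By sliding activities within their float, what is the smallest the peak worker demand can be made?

Early-start (Item 1@1, Item 2@1, Item 3@1, Item 4@1, Item 5@1, Item 6@1, Item 7@1) gives peak 25: d1:25  d2:22  d3:14  d4:0  d5:0.
Shift Item 4→3, Item 5→4, Item 6→4, Item 7→3.
Schedule Item 1@1, Item 2@1, Item 3@1, Item 4@3, Item 5@4, Item 6@4, Item 7@3: d1:14  d2:14  d3:14  d4:11  d5:8 — peak 14.

14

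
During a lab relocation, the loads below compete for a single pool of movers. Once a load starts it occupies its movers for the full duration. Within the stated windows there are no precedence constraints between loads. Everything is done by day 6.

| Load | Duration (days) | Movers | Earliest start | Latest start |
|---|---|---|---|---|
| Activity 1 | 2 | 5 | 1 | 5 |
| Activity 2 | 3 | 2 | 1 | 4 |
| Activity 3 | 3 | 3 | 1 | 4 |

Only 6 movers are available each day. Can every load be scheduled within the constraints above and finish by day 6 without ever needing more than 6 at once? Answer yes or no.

yes

Schedule Activity 1@1, Activity 2@3, Activity 3@3: d1:5  d2:5  d3:5  d4:5  d5:5  d6:0 — peak 5 ≤ 6.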